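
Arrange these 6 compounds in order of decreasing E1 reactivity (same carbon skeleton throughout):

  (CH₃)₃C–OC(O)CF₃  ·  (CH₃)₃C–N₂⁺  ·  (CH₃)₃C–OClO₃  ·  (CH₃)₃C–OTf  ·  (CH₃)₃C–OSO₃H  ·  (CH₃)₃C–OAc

(CH₃)₃C–N₂⁺ > (CH₃)₃C–OTf > (CH₃)₃C–OClO₃ > (CH₃)₃C–OSO₃H > (CH₃)₃C–OC(O)CF₃ > (CH₃)₃C–OAc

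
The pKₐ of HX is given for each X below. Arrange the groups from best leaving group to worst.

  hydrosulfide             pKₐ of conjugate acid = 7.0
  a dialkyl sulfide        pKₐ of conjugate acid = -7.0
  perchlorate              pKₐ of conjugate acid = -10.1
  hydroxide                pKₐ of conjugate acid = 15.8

perchlorate > a dialkyl sulfide > hydrosulfide > hydroxide

Lower conjugate-acid pKₐ ⇒ weaker base ⇒ better leaving group.
Sorting by the given values: perchlorate (-10.1), a dialkyl sulfide (-7.0), hydrosulfide (7.0), hydroxide (15.8).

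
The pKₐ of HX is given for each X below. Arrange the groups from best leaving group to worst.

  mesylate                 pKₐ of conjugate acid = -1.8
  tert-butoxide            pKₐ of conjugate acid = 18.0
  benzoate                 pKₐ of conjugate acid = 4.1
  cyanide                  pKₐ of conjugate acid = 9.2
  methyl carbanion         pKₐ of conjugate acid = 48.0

mesylate > benzoate > cyanide > tert-butoxide > methyl carbanion

Lower conjugate-acid pKₐ ⇒ weaker base ⇒ better leaving group.
Sorting by the given values: mesylate (-1.8), benzoate (4.1), cyanide (9.2), tert-butoxide (18.0), methyl carbanion (48.0).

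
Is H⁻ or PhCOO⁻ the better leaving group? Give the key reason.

PhCOO⁻ is the better leaving group.
pKₐ(C₆H₅COOH) ≈ 4.2 versus pKₐ(H₂) ≈ 36: PhCOO⁻ is the much weaker base.
Aryl carboxylate.

PhCOO⁻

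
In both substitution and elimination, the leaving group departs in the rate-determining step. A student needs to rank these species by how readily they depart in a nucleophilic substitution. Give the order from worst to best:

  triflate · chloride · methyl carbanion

methyl carbanion < chloride < triflate

Leaving-group ability tracks the stability of the departed species; conjugate-acid pKₐ is the usual yardstick (lower pKₐ → better LG).
triflate: pKₐ(CF₃SO₃H (triflic acid)) ≈ -14
chloride: pKₐ(HCl) ≈ -7
methyl carbanion: pKₐ(CH₄) ≈ 48
The question asks for worst first, so the sequence is read in increasing leaving-group ability.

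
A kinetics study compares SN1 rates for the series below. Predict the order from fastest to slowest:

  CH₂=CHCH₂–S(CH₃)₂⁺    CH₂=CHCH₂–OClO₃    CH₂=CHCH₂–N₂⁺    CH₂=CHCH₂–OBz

CH₂=CHCH₂–N₂⁺ > CH₂=CHCH₂–OClO₃ > CH₂=CHCH₂–S(CH₃)₂⁺ > CH₂=CHCH₂–OBz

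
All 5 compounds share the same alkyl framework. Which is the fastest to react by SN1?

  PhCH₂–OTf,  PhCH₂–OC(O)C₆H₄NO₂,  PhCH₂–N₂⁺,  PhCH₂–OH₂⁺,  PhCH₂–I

With the same alkyl group throughout, only the leaving group differentiates the rates.
The more stable X⁻ (or X) is on its own — i.e. the weaker a base it is — the better a leaving group it makes.
PhCH₂–N₂⁺ loses N₂: no meaningful conjugate acid; N₂ departs as an exceptionally stable neutral molecule
PhCH₂–OTf loses OTf⁻: pKₐ(CF₃SO₃H (triflic acid)) ≈ -14
PhCH₂–I loses I⁻: pKₐ(HI) ≈ -10
PhCH₂–OH₂⁺ loses H₂O: pKₐ(H₃O⁺) ≈ -1.7
PhCH₂–OC(O)C₆H₄NO₂ loses p-O₂N–C₆H₄–COO⁻: pKₐ(p-nitrobenzoic acid) ≈ 3.4

PhCH₂–N₂⁺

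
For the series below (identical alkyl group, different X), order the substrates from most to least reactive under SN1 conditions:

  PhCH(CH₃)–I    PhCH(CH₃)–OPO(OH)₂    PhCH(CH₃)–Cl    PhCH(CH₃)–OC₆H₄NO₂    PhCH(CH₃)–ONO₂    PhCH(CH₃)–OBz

PhCH(CH₃)–I > PhCH(CH₃)–Cl > PhCH(CH₃)–ONO₂ > PhCH(CH₃)–OPO(OH)₂ > PhCH(CH₃)–OBz > PhCH(CH₃)–OC₆H₄NO₂

Identical carbon frameworks mean the comparison reduces to leaving-group quality.
Leaving-group ability tracks the stability of the departed species; conjugate-acid pKₐ is the usual yardstick (lower pKₐ → better LG).
PhCH(CH₃)–I loses I⁻: pKₐ(HI) ≈ -10
PhCH(CH₃)–Cl loses Cl⁻: pKₐ(HCl) ≈ -7
PhCH(CH₃)–ONO₂ loses NO₃⁻: pKₐ(HNO₃) ≈ -1.3
PhCH(CH₃)–OPO(OH)₂ loses H₂PO₄⁻: pKₐ(H₃PO₄) ≈ 2.1
PhCH(CH₃)–OBz loses PhCOO⁻: pKₐ(C₆H₅COOH) ≈ 4.2
PhCH(CH₃)–OC₆H₄NO₂ loses p-O₂N–C₆H₄–O⁻: pKₐ(p-nitrophenol) ≈ 7.2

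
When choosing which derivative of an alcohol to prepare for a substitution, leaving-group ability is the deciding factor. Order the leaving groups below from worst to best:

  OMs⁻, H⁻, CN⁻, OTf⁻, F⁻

OTf⁻: pKₐ(CF₃SO₃H (triflic acid)) ≈ -14
OMs⁻: pKₐ(CH₃SO₃H (MsOH)) ≈ -1.9 — resonance-delocalised alkanesulfonate
F⁻: pKₐ(HF) ≈ 3.2
CN⁻: pKₐ(HCN) ≈ 9.2 — sp carbon stabilises the charge somewhat, but still a poor LG
H⁻: pKₐ(H₂) ≈ 36 — extremely strong base; leaves only in special hydride-transfer contexts
Reversing gives the worst-to-best order requested.

H⁻ < CN⁻ < F⁻ < OMs⁻ < OTf⁻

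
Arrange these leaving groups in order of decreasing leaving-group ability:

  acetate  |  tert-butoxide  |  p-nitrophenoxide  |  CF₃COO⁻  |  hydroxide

CF₃COO⁻ > acetate > p-nitrophenoxide > hydroxide > tert-butoxide

A good leaving group is a weak base: the lower the pKₐ of its conjugate acid, the more readily it departs.
CF₃COO⁻: pKₐ(CF₃COOH) ≈ 0.2
acetate: pKₐ(CH₃COOH) ≈ 4.8
p-nitrophenoxide: pKₐ(p-nitrophenol) ≈ 7.2
hydroxide: pKₐ(H₂O) ≈ 15.7
tert-butoxide: pKₐ(t-BuOH) ≈ 18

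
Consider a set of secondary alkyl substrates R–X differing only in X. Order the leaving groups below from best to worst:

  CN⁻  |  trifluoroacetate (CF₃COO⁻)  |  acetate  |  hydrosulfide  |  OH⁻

A good leaving group is a weak base: the lower the pKₐ of its conjugate acid, the more readily it departs.
trifluoroacetate (CF₃COO⁻): pKₐ(CF₃COOH) ≈ 0.2
acetate: pKₐ(CH₃COOH) ≈ 4.8
hydrosulfide: pKₐ(H₂S) ≈ 7
CN⁻: pKₐ(HCN) ≈ 9.2
OH⁻: pKₐ(H₂O) ≈ 15.7

trifluoroacetate (CF₃COO⁻) > acetate > hydrosulfide > CN⁻ > OH⁻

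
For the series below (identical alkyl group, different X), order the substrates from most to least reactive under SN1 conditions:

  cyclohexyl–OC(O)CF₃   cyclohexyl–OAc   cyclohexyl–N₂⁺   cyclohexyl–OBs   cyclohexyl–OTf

cyclohexyl–N₂⁺ > cyclohexyl–OTf > cyclohexyl–OBs > cyclohexyl–OC(O)CF₃ > cyclohexyl–OAc

Identical carbon frameworks mean the comparison reduces to leaving-group quality.
Rank by basicity of the departing species: weakest base leaves most easily.
cyclohexyl–N₂⁺ loses N₂: no meaningful conjugate acid; N₂ departs as an exceptionally stable neutral molecule
cyclohexyl–OTf loses OTf⁻: pKₐ(CF₃SO₃H (triflic acid)) ≈ -14
cyclohexyl–OBs loses OBs⁻: pKₐ(p-BrC₆H₄SO₃H) ≈ -2.8
cyclohexyl–OC(O)CF₃ loses CF₃COO⁻: pKₐ(CF₃COOH) ≈ 0.2
cyclohexyl–OAc loses AcO⁻: pKₐ(CH₃COOH) ≈ 4.8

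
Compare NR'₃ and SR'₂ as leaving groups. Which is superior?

SR'₂

SR'₂ is the better leaving group.
pKₐ(R'₂SH⁺) ≈ -7 versus pKₐ(R'₃NH⁺) ≈ 10.7: SR'₂ is the much weaker base.
Neutral; leaves from a sulfonium salt (R–SR'₂⁺).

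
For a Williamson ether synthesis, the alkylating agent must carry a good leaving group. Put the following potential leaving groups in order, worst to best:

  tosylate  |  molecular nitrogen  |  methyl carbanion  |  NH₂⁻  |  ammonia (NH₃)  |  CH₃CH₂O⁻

A good leaving group is a weak base: the lower the pKₐ of its conjugate acid, the more readily it departs.
molecular nitrogen: no meaningful conjugate acid; N₂ departs as an exceptionally stable neutral molecule
tosylate: pKₐ(p-CH₃C₆H₄SO₃H (TsOH)) ≈ -2.8 — resonance-delocalised arenesulfonate
ammonia (NH₃): pKₐ(NH₄⁺) ≈ 9.2
CH₃CH₂O⁻: pKₐ(CH₃CH₂OH) ≈ 16 — strong base; alkoxides do not leave unassisted
NH₂⁻: pKₐ(NH₃) ≈ 38 — extremely strong base; never a leaving group
methyl carbanion: pKₐ(CH₄) ≈ 48
Reversing gives the worst-to-best order requested.

methyl carbanion < NH₂⁻ < CH₃CH₂O⁻ < ammonia (NH₃) < tosylate < molecular nitrogen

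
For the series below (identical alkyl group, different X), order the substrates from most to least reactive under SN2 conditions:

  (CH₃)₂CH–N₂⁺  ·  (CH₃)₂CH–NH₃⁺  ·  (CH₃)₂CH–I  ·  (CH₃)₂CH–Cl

Same R in every case — rank the leaving groups.
Leaving-group ability tracks the stability of the departed species; conjugate-acid pKₐ is the usual yardstick (lower pKₐ → better LG).
(CH₃)₂CH–N₂⁺ loses N₂: no meaningful conjugate acid; N₂ departs as an exceptionally stable neutral molecule
(CH₃)₂CH–I loses I⁻: pKₐ(HI) ≈ -10
(CH₃)₂CH–Cl loses Cl⁻: pKₐ(HCl) ≈ -7
(CH₃)₂CH–NH₃⁺ loses NH₃: pKₐ(NH₄⁺) ≈ 9.2

(CH₃)₂CH–N₂⁺ > (CH₃)₂CH–I > (CH₃)₂CH–Cl > (CH₃)₂CH–NH₃⁺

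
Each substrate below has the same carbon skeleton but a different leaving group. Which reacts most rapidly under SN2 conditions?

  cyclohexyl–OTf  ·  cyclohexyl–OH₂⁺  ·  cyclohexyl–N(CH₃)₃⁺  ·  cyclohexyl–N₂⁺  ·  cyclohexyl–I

cyclohexyl–N₂⁺

With the same alkyl group throughout, only the leaving group differentiates the rates.
A good leaving group is a weak base: the lower the pKₐ of its conjugate acid, the more readily it departs.
cyclohexyl–N₂⁺ loses N₂: no meaningful conjugate acid; N₂ departs as an exceptionally stable neutral molecule
cyclohexyl–OTf loses OTf⁻: pKₐ(CF₃SO₃H (triflic acid)) ≈ -14
cyclohexyl–I loses I⁻: pKₐ(HI) ≈ -10
cyclohexyl–OH₂⁺ loses H₂O: pKₐ(H₃O⁺) ≈ -1.7
cyclohexyl–N(CH₃)₃⁺ loses NR'₃: pKₐ(R'₃NH⁺) ≈ 10.7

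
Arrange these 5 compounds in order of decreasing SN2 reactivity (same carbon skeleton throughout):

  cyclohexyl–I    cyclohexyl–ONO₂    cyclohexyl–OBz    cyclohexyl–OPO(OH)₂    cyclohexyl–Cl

With the same alkyl group throughout, only the leaving group differentiates the rates.
A good leaving group is a weak base: the lower the pKₐ of its conjugate acid, the more readily it departs.
cyclohexyl–I loses I⁻: pKₐ(HI) ≈ -10
cyclohexyl–Cl loses Cl⁻: pKₐ(HCl) ≈ -7
cyclohexyl–ONO₂ loses NO₃⁻: pKₐ(HNO₃) ≈ -1.3
cyclohexyl–OPO(OH)₂ loses H₂PO₄⁻: pKₐ(H₃PO₄) ≈ 2.1
cyclohexyl–OBz loses PhCOO⁻: pKₐ(C₆H₅COOH) ≈ 4.2

cyclohexyl–I > cyclohexyl–Cl > cyclohexyl–ONO₂ > cyclohexyl–OPO(OH)₂ > cyclohexyl–OBz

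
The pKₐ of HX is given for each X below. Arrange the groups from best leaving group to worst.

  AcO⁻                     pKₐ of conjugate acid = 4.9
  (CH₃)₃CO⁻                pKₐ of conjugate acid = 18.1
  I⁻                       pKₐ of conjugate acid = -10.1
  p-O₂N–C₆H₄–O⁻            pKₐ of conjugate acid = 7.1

I⁻ > AcO⁻ > p-O₂N–C₆H₄–O⁻ > (CH₃)₃CO⁻

Lower conjugate-acid pKₐ ⇒ weaker base ⇒ better leaving group.
Sorting by the given values: I⁻ (-10.1), AcO⁻ (4.9), p-O₂N–C₆H₄–O⁻ (7.1), (CH₃)₃CO⁻ (18.1).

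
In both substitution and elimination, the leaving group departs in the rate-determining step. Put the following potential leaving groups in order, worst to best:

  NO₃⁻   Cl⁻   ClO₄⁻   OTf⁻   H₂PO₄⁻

H₂PO₄⁻ < NO₃⁻ < Cl⁻ < ClO₄⁻ < OTf⁻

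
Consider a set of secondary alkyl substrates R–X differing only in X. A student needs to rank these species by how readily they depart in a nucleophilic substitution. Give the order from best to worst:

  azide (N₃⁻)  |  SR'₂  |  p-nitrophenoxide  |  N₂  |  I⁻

A good leaving group is a weak base: the lower the pKₐ of its conjugate acid, the more readily it departs.
N₂: no meaningful conjugate acid; N₂ departs as an exceptionally stable neutral molecule
I⁻: pKₐ(HI) ≈ -10
SR'₂: pKₐ(R'₂SH⁺) ≈ -7 — neutral; leaves from a sulfonium salt (R–SR'₂⁺)
azide (N₃⁻): pKₐ(HN₃) ≈ 4.7
p-nitrophenoxide: pKₐ(p-nitrophenol) ≈ 7.2 — nitro group delocalises the charge; the classic chromogenic LG

N₂ > I⁻ > SR'₂ > azide (N₃⁻) > p-nitrophenoxide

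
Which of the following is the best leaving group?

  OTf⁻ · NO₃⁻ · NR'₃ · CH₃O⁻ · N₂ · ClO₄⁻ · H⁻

N₂

Leaving-group ability tracks the stability of the departed species; conjugate-acid pKₐ is the usual yardstick (lower pKₐ → better LG).
N₂: no meaningful conjugate acid; N₂ departs as an exceptionally stable neutral molecule
OTf⁻: pKₐ(CF₃SO₃H (triflic acid)) ≈ -14
ClO₄⁻: pKₐ(HClO₄) ≈ -10
NO₃⁻: pKₐ(HNO₃) ≈ -1.3
NR'₃: pKₐ(R'₃NH⁺) ≈ 10.7
CH₃O⁻: pKₐ(CH₃OH) ≈ 15.5
H⁻: pKₐ(H₂) ≈ 36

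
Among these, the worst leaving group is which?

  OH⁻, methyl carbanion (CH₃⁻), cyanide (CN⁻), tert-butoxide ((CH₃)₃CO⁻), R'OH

methyl carbanion (CH₃⁻)

The more stable X⁻ (or X) is on its own — i.e. the weaker a base it is — the better a leaving group it makes.
R'OH: pKₐ(R'OH₂⁺) ≈ -2.4
cyanide (CN⁻): pKₐ(HCN) ≈ 9.2
OH⁻: pKₐ(H₂O) ≈ 15.7
tert-butoxide ((CH₃)₃CO⁻): pKₐ(t-BuOH) ≈ 18
methyl carbanion (CH₃⁻): pKₐ(CH₄) ≈ 48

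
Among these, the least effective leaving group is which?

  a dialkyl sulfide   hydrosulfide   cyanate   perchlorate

Rank by basicity of the departing species: weakest base leaves most easily.
perchlorate: pKₐ(HClO₄) ≈ -10
a dialkyl sulfide: pKₐ(R'₂SH⁺) ≈ -7
cyanate: pKₐ(HOCN) ≈ 3.5
hydrosulfide: pKₐ(H₂S) ≈ 7

hydrosulfide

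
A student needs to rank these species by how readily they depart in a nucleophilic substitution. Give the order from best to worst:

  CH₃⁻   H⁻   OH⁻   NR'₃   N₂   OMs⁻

N₂ > OMs⁻ > NR'₃ > OH⁻ > H⁻ > CH₃⁻

N₂: no meaningful conjugate acid; N₂ departs as an exceptionally stable neutral molecule
OMs⁻: pKₐ(CH₃SO₃H (MsOH)) ≈ -1.9
NR'₃: pKₐ(R'₃NH⁺) ≈ 10.7
OH⁻: pKₐ(H₂O) ≈ 15.7
H⁻: pKₐ(H₂) ≈ 36
CH₃⁻: pKₐ(CH₄) ≈ 48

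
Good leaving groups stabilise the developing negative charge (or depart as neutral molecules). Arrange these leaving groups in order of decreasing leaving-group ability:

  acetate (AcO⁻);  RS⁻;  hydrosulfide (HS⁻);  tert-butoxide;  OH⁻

acetate (AcO⁻) > hydrosulfide (HS⁻) > RS⁻ > OH⁻ > tert-butoxide

A good leaving group is a weak base: the lower the pKₐ of its conjugate acid, the more readily it departs.
acetate (AcO⁻): pKₐ(CH₃COOH) ≈ 4.8
hydrosulfide (HS⁻): pKₐ(H₂S) ≈ 7
RS⁻: pKₐ(RSH (a thiol)) ≈ 10.5 — moderately basic; rarely leaves without activation
OH⁻: pKₐ(H₂O) ≈ 15.7 — strong base; essentially never leaves without prior activation
tert-butoxide: pKₐ(t-BuOH) ≈ 18 — bulky, strongly basic alkoxide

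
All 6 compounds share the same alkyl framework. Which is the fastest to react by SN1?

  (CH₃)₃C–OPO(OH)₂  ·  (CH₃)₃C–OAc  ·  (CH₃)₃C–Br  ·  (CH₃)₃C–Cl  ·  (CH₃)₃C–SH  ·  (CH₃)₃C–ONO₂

The skeletons are identical, so relative rate is governed entirely by leaving-group ability.
A good leaving group is a weak base: the lower the pKₐ of its conjugate acid, the more readily it departs.
(CH₃)₃C–Br loses Br⁻: pKₐ(HBr) ≈ -9
(CH₃)₃C–Cl loses Cl⁻: pKₐ(HCl) ≈ -7
(CH₃)₃C–ONO₂ loses NO₃⁻: pKₐ(HNO₃) ≈ -1.3
(CH₃)₃C–OPO(OH)₂ loses H₂PO₄⁻: pKₐ(H₃PO₄) ≈ 2.1
(CH₃)₃C–OAc loses AcO⁻: pKₐ(CH₃COOH) ≈ 4.8
(CH₃)₃C–SH loses HS⁻: pKₐ(H₂S) ≈ 7

(CH₃)₃C–Br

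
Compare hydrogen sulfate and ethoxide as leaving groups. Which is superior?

hydrogen sulfate

hydrogen sulfate is the better leaving group.
pKₐ(H₂SO₄) ≈ -3 versus pKₐ(CH₃CH₂OH) ≈ 16: hydrogen sulfate is the much weaker base.
Conjugate base of a strong mineral acid.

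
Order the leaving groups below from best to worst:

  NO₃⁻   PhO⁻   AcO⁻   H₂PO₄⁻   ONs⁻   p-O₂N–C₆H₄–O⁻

ONs⁻ > NO₃⁻ > H₂PO₄⁻ > AcO⁻ > p-O₂N–C₆H₄–O⁻ > PhO⁻

Rank by basicity of the departing species: weakest base leaves most easily.
ONs⁻: pKₐ(p-O₂NC₆H₄SO₃H) ≈ -3.5
NO₃⁻: pKₐ(HNO₃) ≈ -1.3 — resonance-delocalised over three oxygens
H₂PO₄⁻: pKₐ(H₃PO₄) ≈ 2.1 — moderate base; biological leaving group after further activation
AcO⁻: pKₐ(CH₃COOH) ≈ 4.8 — resonance-stabilised but still a weak base
p-O₂N–C₆H₄–O⁻: pKₐ(p-nitrophenol) ≈ 7.2 — nitro group delocalises the charge; the classic chromogenic LG
PhO⁻: pKₐ(C₆H₅OH (phenol)) ≈ 10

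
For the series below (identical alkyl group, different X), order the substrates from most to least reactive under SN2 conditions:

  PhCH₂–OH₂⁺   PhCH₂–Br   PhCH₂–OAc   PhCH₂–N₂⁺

The skeletons are identical, so relative rate is governed entirely by leaving-group ability.
Rank by basicity of the departing species: weakest base leaves most easily.
PhCH₂–N₂⁺ loses N₂: no meaningful conjugate acid; N₂ departs as an exceptionally stable neutral molecule
PhCH₂–Br loses Br⁻: pKₐ(HBr) ≈ -9
PhCH₂–OH₂⁺ loses H₂O: pKₐ(H₃O⁺) ≈ -1.7
PhCH₂–OAc loses AcO⁻: pKₐ(CH₃COOH) ≈ 4.8

PhCH₂–N₂⁺ > PhCH₂–Br > PhCH₂–OH₂⁺ > PhCH₂–OAc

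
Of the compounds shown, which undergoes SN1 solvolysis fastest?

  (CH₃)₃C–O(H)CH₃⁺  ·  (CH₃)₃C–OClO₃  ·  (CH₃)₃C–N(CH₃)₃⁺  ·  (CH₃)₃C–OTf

(CH₃)₃C–OTf

The skeletons are identical, so relative rate is governed entirely by leaving-group ability.
Leaving-group ability tracks the stability of the departed species; conjugate-acid pKₐ is the usual yardstick (lower pKₐ → better LG).
(CH₃)₃C–OTf loses OTf⁻: pKₐ(CF₃SO₃H (triflic acid)) ≈ -14
(CH₃)₃C–OClO₃ loses ClO₄⁻: pKₐ(HClO₄) ≈ -10
(CH₃)₃C–O(H)CH₃⁺ loses R'OH: pKₐ(R'OH₂⁺) ≈ -2.4
(CH₃)₃C–N(CH₃)₃⁺ loses NR'₃: pKₐ(R'₃NH⁺) ≈ 10.7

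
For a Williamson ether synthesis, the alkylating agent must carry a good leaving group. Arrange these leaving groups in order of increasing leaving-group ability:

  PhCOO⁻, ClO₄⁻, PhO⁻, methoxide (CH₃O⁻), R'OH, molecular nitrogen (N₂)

molecular nitrogen (N₂): no meaningful conjugate acid; N₂ departs as an exceptionally stable neutral molecule
ClO₄⁻: pKₐ(HClO₄) ≈ -10
R'OH: pKₐ(R'OH₂⁺) ≈ -2.4
PhCOO⁻: pKₐ(C₆H₅COOH) ≈ 4.2
PhO⁻: pKₐ(C₆H₅OH (phenol)) ≈ 10
methoxide (CH₃O⁻): pKₐ(CH₃OH) ≈ 15.5
Listed from poorest to best leaving group as asked.

methoxide (CH₃O⁻) < PhO⁻ < PhCOO⁻ < R'OH < ClO₄⁻ < molecular nitrogen (N₂)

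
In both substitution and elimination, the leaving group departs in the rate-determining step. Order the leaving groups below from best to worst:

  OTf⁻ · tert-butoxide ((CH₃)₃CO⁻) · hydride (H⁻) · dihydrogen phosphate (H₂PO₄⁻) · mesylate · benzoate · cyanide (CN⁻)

Leaving-group ability tracks the stability of the departed species; conjugate-acid pKₐ is the usual yardstick (lower pKₐ → better LG).
OTf⁻: pKₐ(CF₃SO₃H (triflic acid)) ≈ -14
mesylate: pKₐ(CH₃SO₃H (MsOH)) ≈ -1.9
dihydrogen phosphate (H₂PO₄⁻): pKₐ(H₃PO₄) ≈ 2.1
benzoate: pKₐ(C₆H₅COOH) ≈ 4.2
cyanide (CN⁻): pKₐ(HCN) ≈ 9.2
tert-butoxide ((CH₃)₃CO⁻): pKₐ(t-BuOH) ≈ 18
hydride (H⁻): pKₐ(H₂) ≈ 36

OTf⁻ > mesylate > dihydrogen phosphate (H₂PO₄⁻) > benzoate > cyanide (CN⁻) > tert-butoxide ((CH₃)₃CO⁻) > hydride (H⁻)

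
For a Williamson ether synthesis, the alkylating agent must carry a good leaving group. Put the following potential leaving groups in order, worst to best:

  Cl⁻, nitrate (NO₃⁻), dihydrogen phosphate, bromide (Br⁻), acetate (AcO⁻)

acetate (AcO⁻) < dihydrogen phosphate < nitrate (NO₃⁻) < Cl⁻ < bromide (Br⁻)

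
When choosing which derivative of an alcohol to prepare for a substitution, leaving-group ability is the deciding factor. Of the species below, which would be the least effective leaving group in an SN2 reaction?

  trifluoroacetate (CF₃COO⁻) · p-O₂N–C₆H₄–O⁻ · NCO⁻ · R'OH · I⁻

p-O₂N–C₆H₄–O⁻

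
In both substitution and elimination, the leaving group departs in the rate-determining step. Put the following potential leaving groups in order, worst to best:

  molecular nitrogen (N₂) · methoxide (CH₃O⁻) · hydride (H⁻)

Leaving-group ability tracks the stability of the departed species; conjugate-acid pKₐ is the usual yardstick (lower pKₐ → better LG).
molecular nitrogen (N₂): no meaningful conjugate acid; N₂ departs as an exceptionally stable neutral molecule
methoxide (CH₃O⁻): pKₐ(CH₃OH) ≈ 15.5 — strong base; alkoxides do not leave unassisted
hydride (H⁻): pKₐ(H₂) ≈ 36 — extremely strong base; leaves only in special hydride-transfer contexts
Listed from poorest to best leaving group as asked.

hydride (H⁻) < methoxide (CH₃O⁻) < molecular nitrogen (N₂)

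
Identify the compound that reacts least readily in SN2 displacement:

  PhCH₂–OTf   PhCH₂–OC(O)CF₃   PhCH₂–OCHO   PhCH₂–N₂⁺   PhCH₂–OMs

PhCH₂–OCHO

Identical carbon frameworks mean the comparison reduces to leaving-group quality.
A good leaving group is a weak base: the lower the pKₐ of its conjugate acid, the more readily it departs.
PhCH₂–N₂⁺ loses N₂: no meaningful conjugate acid; N₂ departs as an exceptionally stable neutral molecule
PhCH₂–OTf loses OTf⁻: pKₐ(CF₃SO₃H (triflic acid)) ≈ -14
PhCH₂–OMs loses OMs⁻: pKₐ(CH₃SO₃H (MsOH)) ≈ -1.9
PhCH₂–OC(O)CF₃ loses CF₃COO⁻: pKₐ(CF₃COOH) ≈ 0.2
PhCH₂–OCHO loses HCOO⁻: pKₐ(HCOOH) ≈ 3.8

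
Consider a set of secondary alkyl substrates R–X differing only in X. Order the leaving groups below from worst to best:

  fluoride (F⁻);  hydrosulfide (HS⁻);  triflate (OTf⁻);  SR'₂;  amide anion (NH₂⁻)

amide anion (NH₂⁻) < hydrosulfide (HS⁻) < fluoride (F⁻) < SR'₂ < triflate (OTf⁻)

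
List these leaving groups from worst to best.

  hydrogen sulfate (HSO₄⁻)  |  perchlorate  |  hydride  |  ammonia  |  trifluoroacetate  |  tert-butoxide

hydride < tert-butoxide < ammonia < trifluoroacetate < hydrogen sulfate (HSO₄⁻) < perchlorate

perchlorate: pKₐ(HClO₄) ≈ -10
hydrogen sulfate (HSO₄⁻): pKₐ(H₂SO₄) ≈ -3
trifluoroacetate: pKₐ(CF₃COOH) ≈ 0.2
ammonia: pKₐ(NH₄⁺) ≈ 9.2
tert-butoxide: pKₐ(t-BuOH) ≈ 18
hydride: pKₐ(H₂) ≈ 36
Reversing gives the worst-to-best order requested.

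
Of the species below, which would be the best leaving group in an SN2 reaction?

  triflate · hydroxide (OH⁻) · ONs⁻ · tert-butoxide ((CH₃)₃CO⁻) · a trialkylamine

triflate: pKₐ(CF₃SO₃H (triflic acid)) ≈ -14
ONs⁻: pKₐ(p-O₂NC₆H₄SO₃H) ≈ -3.5
a trialkylamine: pKₐ(R'₃NH⁺) ≈ 10.7
hydroxide (OH⁻): pKₐ(H₂O) ≈ 15.7
tert-butoxide ((CH₃)₃CO⁻): pKₐ(t-BuOH) ≈ 18

triflate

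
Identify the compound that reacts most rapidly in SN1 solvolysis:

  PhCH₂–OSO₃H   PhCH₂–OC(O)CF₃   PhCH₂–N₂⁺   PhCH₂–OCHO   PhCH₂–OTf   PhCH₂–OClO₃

PhCH₂–N₂⁺

Same R in every case — rank the leaving groups.
The more stable X⁻ (or X) is on its own — i.e. the weaker a base it is — the better a leaving group it makes.
PhCH₂–N₂⁺ loses N₂: no meaningful conjugate acid; N₂ departs as an exceptionally stable neutral molecule
PhCH₂–OTf loses OTf⁻: pKₐ(CF₃SO₃H (triflic acid)) ≈ -14
PhCH₂–OClO₃ loses ClO₄⁻: pKₐ(HClO₄) ≈ -10
PhCH₂–OSO₃H loses HSO₄⁻: pKₐ(H₂SO₄) ≈ -3
PhCH₂–OC(O)CF₃ loses CF₃COO⁻: pKₐ(CF₃COOH) ≈ 0.2
PhCH₂–OCHO loses HCOO⁻: pKₐ(HCOOH) ≈ 3.8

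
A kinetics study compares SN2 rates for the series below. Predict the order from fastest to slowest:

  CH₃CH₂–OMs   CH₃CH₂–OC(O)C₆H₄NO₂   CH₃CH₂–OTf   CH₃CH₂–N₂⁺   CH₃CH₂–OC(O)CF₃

Same R in every case — rank the leaving groups.
Rank by basicity of the departing species: weakest base leaves most easily.
CH₃CH₂–N₂⁺ loses N₂: no meaningful conjugate acid; N₂ departs as an exceptionally stable neutral molecule
CH₃CH₂–OTf loses OTf⁻: pKₐ(CF₃SO₃H (triflic acid)) ≈ -14
CH₃CH₂–OMs loses OMs⁻: pKₐ(CH₃SO₃H (MsOH)) ≈ -1.9
CH₃CH₂–OC(O)CF₃ loses CF₃COO⁻: pKₐ(CF₃COOH) ≈ 0.2
CH₃CH₂–OC(O)C₆H₄NO₂ loses p-O₂N–C₆H₄–COO⁻: pKₐ(p-nitrobenzoic acid) ≈ 3.4

CH₃CH₂–N₂⁺ > CH₃CH₂–OTf > CH₃CH₂–OMs > CH₃CH₂–OC(O)CF₃ > CH₃CH₂–OC(O)C₆H₄NO₂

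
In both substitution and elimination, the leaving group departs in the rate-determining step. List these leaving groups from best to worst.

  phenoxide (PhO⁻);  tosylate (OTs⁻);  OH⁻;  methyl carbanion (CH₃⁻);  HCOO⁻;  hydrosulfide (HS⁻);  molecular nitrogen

The more stable X⁻ (or X) is on its own — i.e. the weaker a base it is — the better a leaving group it makes.
molecular nitrogen: no meaningful conjugate acid; N₂ departs as an exceptionally stable neutral molecule
tosylate (OTs⁻): pKₐ(p-CH₃C₆H₄SO₃H (TsOH)) ≈ -2.8
HCOO⁻: pKₐ(HCOOH) ≈ 3.8
hydrosulfide (HS⁻): pKₐ(H₂S) ≈ 7
phenoxide (PhO⁻): pKₐ(C₆H₅OH (phenol)) ≈ 10
OH⁻: pKₐ(H₂O) ≈ 15.7
methyl carbanion (CH₃⁻): pKₐ(CH₄) ≈ 48

molecular nitrogen > tosylate (OTs⁻) > HCOO⁻ > hydrosulfide (HS⁻) > phenoxide (PhO⁻) > OH⁻ > methyl carbanion (CH₃⁻)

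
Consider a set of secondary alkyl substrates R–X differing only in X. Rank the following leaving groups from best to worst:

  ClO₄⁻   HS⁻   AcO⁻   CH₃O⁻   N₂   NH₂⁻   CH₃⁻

A good leaving group is a weak base: the lower the pKₐ of its conjugate acid, the more readily it departs.
N₂: no meaningful conjugate acid; N₂ departs as an exceptionally stable neutral molecule
ClO₄⁻: pKₐ(HClO₄) ≈ -10
AcO⁻: pKₐ(CH₃COOH) ≈ 4.8
HS⁻: pKₐ(H₂S) ≈ 7
CH₃O⁻: pKₐ(CH₃OH) ≈ 15.5
NH₂⁻: pKₐ(NH₃) ≈ 38 — extremely strong base; never a leaving group
CH₃⁻: pKₐ(CH₄) ≈ 48 — unstabilised carbanion; the worst conceivable leaving group

N₂ > ClO₄⁻ > AcO⁻ > HS⁻ > CH₃O⁻ > NH₂⁻ > CH₃⁻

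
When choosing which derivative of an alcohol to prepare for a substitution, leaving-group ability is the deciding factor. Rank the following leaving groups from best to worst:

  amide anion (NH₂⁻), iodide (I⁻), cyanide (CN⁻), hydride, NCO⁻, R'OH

Leaving-group ability tracks the stability of the departed species; conjugate-acid pKₐ is the usual yardstick (lower pKₐ → better LG).
iodide (I⁻): pKₐ(HI) ≈ -10 — large, highly polarisable; very weak base
R'OH: pKₐ(R'OH₂⁺) ≈ -2.4 — neutral; leaves from a protonated ether (an oxonium ion, R–O(H)R'⁺)
NCO⁻: pKₐ(HOCN) ≈ 3.5 — resonance between N and O
cyanide (CN⁻): pKₐ(HCN) ≈ 9.2 — sp carbon stabilises the charge somewhat, but still a poor LG
hydride: pKₐ(H₂) ≈ 36
amide anion (NH₂⁻): pKₐ(NH₃) ≈ 38 — extremely strong base; never a leaving group

iodide (I⁻) > R'OH > NCO⁻ > cyanide (CN⁻) > hydride > amide anion (NH₂⁻)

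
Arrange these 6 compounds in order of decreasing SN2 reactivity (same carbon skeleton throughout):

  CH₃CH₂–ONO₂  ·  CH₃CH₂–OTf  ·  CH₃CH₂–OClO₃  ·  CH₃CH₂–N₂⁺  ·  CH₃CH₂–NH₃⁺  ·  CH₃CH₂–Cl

With the same alkyl group throughout, only the leaving group differentiates the rates.
Leaving-group ability tracks the stability of the departed species; conjugate-acid pKₐ is the usual yardstick (lower pKₐ → better LG).
CH₃CH₂–N₂⁺ loses N₂: no meaningful conjugate acid; N₂ departs as an exceptionally stable neutral molecule
CH₃CH₂–OTf loses OTf⁻: pKₐ(CF₃SO₃H (triflic acid)) ≈ -14
CH₃CH₂–OClO₃ loses ClO₄⁻: pKₐ(HClO₄) ≈ -10
CH₃CH₂–Cl loses Cl⁻: pKₐ(HCl) ≈ -7
CH₃CH₂–ONO₂ loses NO₃⁻: pKₐ(HNO₃) ≈ -1.3
CH₃CH₂–NH₃⁺ loses NH₃: pKₐ(NH₄⁺) ≈ 9.2

CH₃CH₂–N₂⁺ > CH₃CH₂–OTf > CH₃CH₂–OClO₃ > CH₃CH₂–Cl > CH₃CH₂–ONO₂ > CH₃CH₂–NH₃⁺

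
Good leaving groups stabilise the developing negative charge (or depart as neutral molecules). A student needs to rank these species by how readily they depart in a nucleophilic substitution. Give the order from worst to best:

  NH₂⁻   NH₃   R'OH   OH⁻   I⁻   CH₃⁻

CH₃⁻ < NH₂⁻ < OH⁻ < NH₃ < R'OH < I⁻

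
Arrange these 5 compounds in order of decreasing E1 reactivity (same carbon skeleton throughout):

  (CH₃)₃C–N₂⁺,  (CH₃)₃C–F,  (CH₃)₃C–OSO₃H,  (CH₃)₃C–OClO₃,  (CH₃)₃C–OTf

(CH₃)₃C–N₂⁺ > (CH₃)₃C–OTf > (CH₃)₃C–OClO₃ > (CH₃)₃C–OSO₃H > (CH₃)₃C–F

Same R in every case — rank the leaving groups.
The more stable X⁻ (or X) is on its own — i.e. the weaker a base it is — the better a leaving group it makes.
(CH₃)₃C–N₂⁺ loses N₂: no meaningful conjugate acid; N₂ departs as an exceptionally stable neutral molecule
(CH₃)₃C–OTf loses OTf⁻: pKₐ(CF₃SO₃H (triflic acid)) ≈ -14
(CH₃)₃C–OClO₃ loses ClO₄⁻: pKₐ(HClO₄) ≈ -10
(CH₃)₃C–OSO₃H loses HSO₄⁻: pKₐ(H₂SO₄) ≈ -3
(CH₃)₃C–F loses F⁻: pKₐ(HF) ≈ 3.2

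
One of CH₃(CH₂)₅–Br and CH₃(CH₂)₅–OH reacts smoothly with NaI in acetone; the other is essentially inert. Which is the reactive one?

From CH₃(CH₂)₅–OH the departing group would be OH⁻ (pKₐ(H₂O) ≈ 15.7). Strong base; essentially never leaves without prior activation.
From CH₃(CH₂)₅–Br the leaving group is Br⁻ (pKₐ(HBr) ≈ -9). Weak base; good leaving group.
(In practice CH₃(CH₂)₅–Br is made from CH₃(CH₂)₅–OH by treatment with PBr₃, replacing the hydroxyl with bromide.)

CH₃(CH₂)₅–Br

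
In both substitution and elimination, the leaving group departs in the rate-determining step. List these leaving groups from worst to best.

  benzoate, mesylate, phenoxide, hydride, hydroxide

Leaving-group ability tracks the stability of the departed species; conjugate-acid pKₐ is the usual yardstick (lower pKₐ → better LG).
mesylate: pKₐ(CH₃SO₃H (MsOH)) ≈ -1.9
benzoate: pKₐ(C₆H₅COOH) ≈ 4.2
phenoxide: pKₐ(C₆H₅OH (phenol)) ≈ 10
hydroxide: pKₐ(H₂O) ≈ 15.7
hydride: pKₐ(H₂) ≈ 36
Reversing gives the worst-to-best order requested.

hydride < hydroxide < phenoxide < benzoate < mesylate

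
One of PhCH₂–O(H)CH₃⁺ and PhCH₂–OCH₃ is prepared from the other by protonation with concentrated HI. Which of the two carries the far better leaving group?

From PhCH₂–OCH₃ the departing group would be CH₃O⁻ (pKₐ(CH₃OH) ≈ 15.5). Strong base; alkoxides do not leave unassisted.
From PhCH₂–O(H)CH₃⁺ the leaving group is R'OH (pKₐ(R'OH₂⁺) ≈ -2.4). Neutral; leaves from a protonated ether (an oxonium ion, R–O(H)R'⁺).
Protonation with concentrated HI works by allowing neutral methanol, rather than methoxide, to depart, making PhCH₂–O(H)CH₃⁺ enormously more reactive.

PhCH₂–O(H)CH₃⁺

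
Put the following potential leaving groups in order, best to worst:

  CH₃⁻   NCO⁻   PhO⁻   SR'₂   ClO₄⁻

The more stable X⁻ (or X) is on its own — i.e. the weaker a base it is — the better a leaving group it makes.
ClO₄⁻: pKₐ(HClO₄) ≈ -10
SR'₂: pKₐ(R'₂SH⁺) ≈ -7
NCO⁻: pKₐ(HOCN) ≈ 3.5
PhO⁻: pKₐ(C₆H₅OH (phenol)) ≈ 10
CH₃⁻: pKₐ(CH₄) ≈ 48

ClO₄⁻ > SR'₂ > NCO⁻ > PhO⁻ > CH₃⁻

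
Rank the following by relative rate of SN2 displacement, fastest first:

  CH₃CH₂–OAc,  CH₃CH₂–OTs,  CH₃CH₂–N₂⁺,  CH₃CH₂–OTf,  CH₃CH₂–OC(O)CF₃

With the same alkyl group throughout, only the leaving group differentiates the rates.
The more stable X⁻ (or X) is on its own — i.e. the weaker a base it is — the better a leaving group it makes.
CH₃CH₂–N₂⁺ loses N₂: no meaningful conjugate acid; N₂ departs as an exceptionally stable neutral molecule
CH₃CH₂–OTf loses OTf⁻: pKₐ(CF₃SO₃H (triflic acid)) ≈ -14
CH₃CH₂–OTs loses OTs⁻: pKₐ(p-CH₃C₆H₄SO₃H (TsOH)) ≈ -2.8
CH₃CH₂–OC(O)CF₃ loses CF₃COO⁻: pKₐ(CF₃COOH) ≈ 0.2
CH₃CH₂–OAc loses AcO⁻: pKₐ(CH₃COOH) ≈ 4.8

CH₃CH₂–N₂⁺ > CH₃CH₂–OTf > CH₃CH₂–OTs > CH₃CH₂–OC(O)CF₃ > CH₃CH₂–OAc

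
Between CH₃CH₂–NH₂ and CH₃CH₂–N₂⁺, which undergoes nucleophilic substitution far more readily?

From CH₃CH₂–NH₂ the departing group would be NH₂⁻ (pKₐ(NH₃) ≈ 38). Extremely strong base; never a leaving group.
From CH₃CH₂–N₂⁺ the leaving group is N₂ (no meaningful conjugate acid; N₂ departs as an exceptionally stable neutral molecule).
(In practice CH₃CH₂–N₂⁺ is made from CH₃CH₂–NH₂ by diazotisation (NaNO₂ / HCl, 0 °C), generating a diazonium salt that expels N₂.)

CH₃CH₂–N₂⁺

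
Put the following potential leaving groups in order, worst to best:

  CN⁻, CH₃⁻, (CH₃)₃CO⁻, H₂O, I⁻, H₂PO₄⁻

Rank by basicity of the departing species: weakest base leaves most easily.
I⁻: pKₐ(HI) ≈ -10
H₂O: pKₐ(H₃O⁺) ≈ -1.7
H₂PO₄⁻: pKₐ(H₃PO₄) ≈ 2.1
CN⁻: pKₐ(HCN) ≈ 9.2
(CH₃)₃CO⁻: pKₐ(t-BuOH) ≈ 18
CH₃⁻: pKₐ(CH₄) ≈ 48
Reversing gives the worst-to-best order requested.

CH₃⁻ < (CH₃)₃CO⁻ < CN⁻ < H₂PO₄⁻ < H₂O < I⁻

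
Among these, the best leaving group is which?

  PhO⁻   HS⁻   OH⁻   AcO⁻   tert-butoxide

AcO⁻

Leaving-group ability tracks the stability of the departed species; conjugate-acid pKₐ is the usual yardstick (lower pKₐ → better LG).
AcO⁻: pKₐ(CH₃COOH) ≈ 4.8
HS⁻: pKₐ(H₂S) ≈ 7
PhO⁻: pKₐ(C₆H₅OH (phenol)) ≈ 10
OH⁻: pKₐ(H₂O) ≈ 15.7
tert-butoxide: pKₐ(t-BuOH) ≈ 18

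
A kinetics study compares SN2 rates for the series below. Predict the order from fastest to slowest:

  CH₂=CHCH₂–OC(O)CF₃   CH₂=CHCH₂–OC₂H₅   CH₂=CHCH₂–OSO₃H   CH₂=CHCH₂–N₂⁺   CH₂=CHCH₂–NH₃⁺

CH₂=CHCH₂–N₂⁺ > CH₂=CHCH₂–OSO₃H > CH₂=CHCH₂–OC(O)CF₃ > CH₂=CHCH₂–NH₃⁺ > CH₂=CHCH₂–OC₂H₅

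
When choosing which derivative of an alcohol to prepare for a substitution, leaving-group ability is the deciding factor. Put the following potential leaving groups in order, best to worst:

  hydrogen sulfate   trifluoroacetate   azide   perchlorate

perchlorate > hydrogen sulfate > trifluoroacetate > azide

Leaving-group ability tracks the stability of the departed species; conjugate-acid pKₐ is the usual yardstick (lower pKₐ → better LG).
perchlorate: pKₐ(HClO₄) ≈ -10 — extremely weak base; rarely used for safety reasons
hydrogen sulfate: pKₐ(H₂SO₄) ≈ -3 — conjugate base of a strong mineral acid
trifluoroacetate: pKₐ(CF₃COOH) ≈ 0.2 — strongly electron-withdrawing CF₃ stabilises the carboxylate
azide: pKₐ(HN₃) ≈ 4.7 — linear, resonance-stabilised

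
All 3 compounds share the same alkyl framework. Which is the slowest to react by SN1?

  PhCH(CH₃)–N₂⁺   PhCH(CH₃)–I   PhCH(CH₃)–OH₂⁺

PhCH(CH₃)–OH₂⁺

Same R in every case — rank the leaving groups.
A good leaving group is a weak base: the lower the pKₐ of its conjugate acid, the more readily it departs.
PhCH(CH₃)–N₂⁺ loses N₂: no meaningful conjugate acid; N₂ departs as an exceptionally stable neutral molecule
PhCH(CH₃)–I loses I⁻: pKₐ(HI) ≈ -10
PhCH(CH₃)–OH₂⁺ loses H₂O: pKₐ(H₃O⁺) ≈ -1.7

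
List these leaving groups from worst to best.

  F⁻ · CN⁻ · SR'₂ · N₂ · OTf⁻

Leaving-group ability tracks the stability of the departed species; conjugate-acid pKₐ is the usual yardstick (lower pKₐ → better LG).
N₂: no meaningful conjugate acid; N₂ departs as an exceptionally stable neutral molecule
OTf⁻: pKₐ(CF₃SO₃H (triflic acid)) ≈ -14 — charge spread over three oxygens and a CF₃ group; the premier leaving group in synthesis
SR'₂: pKₐ(R'₂SH⁺) ≈ -7 — neutral; leaves from a sulfonium salt (R–SR'₂⁺)
F⁻: pKₐ(HF) ≈ 3.2 — small and strongly basic; the poor halide leaving group
CN⁻: pKₐ(HCN) ≈ 9.2 — sp carbon stabilises the charge somewhat, but still a poor LG
The question asks for worst first, so the sequence is read in increasing leaving-group ability.

CN⁻ < F⁻ < SR'₂ < OTf⁻ < N₂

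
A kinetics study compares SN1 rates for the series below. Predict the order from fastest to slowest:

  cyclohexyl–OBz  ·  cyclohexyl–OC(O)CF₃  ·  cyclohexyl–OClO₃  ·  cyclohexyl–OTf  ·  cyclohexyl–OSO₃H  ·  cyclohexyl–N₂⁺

cyclohexyl–N₂⁺ > cyclohexyl–OTf > cyclohexyl–OClO₃ > cyclohexyl–OSO₃H > cyclohexyl–OC(O)CF₃ > cyclohexyl–OBz

Same R in every case — rank the leaving groups.
Rank by basicity of the departing species: weakest base leaves most easily.
cyclohexyl–N₂⁺ loses N₂: no meaningful conjugate acid; N₂ departs as an exceptionally stable neutral molecule
cyclohexyl–OTf loses OTf⁻: pKₐ(CF₃SO₃H (triflic acid)) ≈ -14
cyclohexyl–OClO₃ loses ClO₄⁻: pKₐ(HClO₄) ≈ -10
cyclohexyl–OSO₃H loses HSO₄⁻: pKₐ(H₂SO₄) ≈ -3
cyclohexyl–OC(O)CF₃ loses CF₃COO⁻: pKₐ(CF₃COOH) ≈ 0.2
cyclohexyl–OBz loses PhCOO⁻: pKₐ(C₆H₅COOH) ≈ 4.2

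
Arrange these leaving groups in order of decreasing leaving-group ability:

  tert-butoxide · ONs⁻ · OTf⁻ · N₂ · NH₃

Leaving-group ability tracks the stability of the departed species; conjugate-acid pKₐ is the usual yardstick (lower pKₐ → better LG).
N₂: no meaningful conjugate acid; N₂ departs as an exceptionally stable neutral molecule
OTf⁻: pKₐ(CF₃SO₃H (triflic acid)) ≈ -14 — charge spread over three oxygens and a CF₃ group; the premier leaving group in synthesis
ONs⁻: pKₐ(p-O₂NC₆H₄SO₃H) ≈ -3.5 — p-nitro group further stabilises the sulfonate
NH₃: pKₐ(NH₄⁺) ≈ 9.2
tert-butoxide: pKₐ(t-BuOH) ≈ 18

N₂ > OTf⁻ > ONs⁻ > NH₃ > tert-butoxide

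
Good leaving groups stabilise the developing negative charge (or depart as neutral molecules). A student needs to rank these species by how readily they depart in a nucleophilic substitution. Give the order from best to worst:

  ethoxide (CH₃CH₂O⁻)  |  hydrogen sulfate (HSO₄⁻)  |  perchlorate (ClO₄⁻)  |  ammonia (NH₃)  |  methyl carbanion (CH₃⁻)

perchlorate (ClO₄⁻) > hydrogen sulfate (HSO₄⁻) > ammonia (NH₃) > ethoxide (CH₃CH₂O⁻) > methyl carbanion (CH₃⁻)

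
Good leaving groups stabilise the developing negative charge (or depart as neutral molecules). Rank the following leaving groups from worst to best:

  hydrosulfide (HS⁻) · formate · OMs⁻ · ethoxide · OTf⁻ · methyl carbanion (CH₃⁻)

Rank by basicity of the departing species: weakest base leaves most easily.
OTf⁻: pKₐ(CF₃SO₃H (triflic acid)) ≈ -14
OMs⁻: pKₐ(CH₃SO₃H (MsOH)) ≈ -1.9
formate: pKₐ(HCOOH) ≈ 3.8
hydrosulfide (HS⁻): pKₐ(H₂S) ≈ 7
ethoxide: pKₐ(CH₃CH₂OH) ≈ 16
methyl carbanion (CH₃⁻): pKₐ(CH₄) ≈ 48
Listed from poorest to best leaving group as asked.

methyl carbanion (CH₃⁻) < ethoxide < hydrosulfide (HS⁻) < formate < OMs⁻ < OTf⁻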